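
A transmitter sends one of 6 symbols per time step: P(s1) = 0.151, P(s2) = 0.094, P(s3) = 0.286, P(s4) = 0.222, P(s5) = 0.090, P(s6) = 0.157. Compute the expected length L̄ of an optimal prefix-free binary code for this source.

Repeatedly combine the two least-probable nodes; the expected code length is the sum of the merged weights.
merge 9/100 + 47/500 → 23/125
merge 151/1000 + 157/1000 → 77/250
merge 23/125 + 111/500 → 203/500
merge 143/500 + 77/250 → 297/500
merge 203/500 + 297/500 → 1
L = 23/125 + 77/250 + 203/500 + 297/500 + 1 = 623/250 = 2.492 bits/symbol.

2.492 bits/symbol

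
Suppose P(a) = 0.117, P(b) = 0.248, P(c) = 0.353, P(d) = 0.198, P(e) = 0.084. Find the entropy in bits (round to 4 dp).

H = −Σ pᵢ log₂ pᵢ.
−0.117·log₂(0.117) = 0.3622
−0.248·log₂(0.248) = 0.4989
−0.353·log₂(0.353) = 0.5303
−0.198·log₂(0.198) = 0.4626
−0.084·log₂(0.084) = 0.3002
Sum ≈ 2.1541 → 2.1541 bits.

2.1541 bits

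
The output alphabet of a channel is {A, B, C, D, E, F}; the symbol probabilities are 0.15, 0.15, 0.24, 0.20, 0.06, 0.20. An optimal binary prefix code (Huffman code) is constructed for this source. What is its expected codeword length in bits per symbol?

Repeatedly combine the two least-probable nodes; the expected code length is the sum of the merged weights.
merge 3/50 + 3/20 → 21/100
merge 3/20 + 1/5 → 7/20
merge 1/5 + 21/100 → 41/100
merge 6/25 + 7/20 → 59/100
merge 41/100 + 59/100 → 1
L = 21/100 + 7/20 + 41/100 + 59/100 + 1 = 64/25 = 2.56 bits/symbol.

2.56 bits/symbol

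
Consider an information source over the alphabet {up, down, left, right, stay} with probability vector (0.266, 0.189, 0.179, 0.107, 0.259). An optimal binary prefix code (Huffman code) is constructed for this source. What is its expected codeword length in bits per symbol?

2.286 bits/symbol

Repeatedly combine the two least-probable nodes; the expected code length is the sum of the merged weights.
merge 107/1000 + 179/1000 → 143/500
merge 189/1000 + 259/1000 → 56/125
merge 133/500 + 143/500 → 69/125
merge 56/125 + 69/125 → 1
L = 143/500 + 56/125 + 69/125 + 1 = 1143/500 = 2.286 bits/symbol.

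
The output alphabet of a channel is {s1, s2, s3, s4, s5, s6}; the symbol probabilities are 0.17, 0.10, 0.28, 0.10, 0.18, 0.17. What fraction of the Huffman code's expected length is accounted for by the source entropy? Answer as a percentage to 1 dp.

Entropy H = −Σ p log₂ p ≈ 2.4931 bits.
Huffman merges: 1/10+1/10→1/5; 17/100+17/100→17/50; 9/50+1/5→19/50; 7/25+17/50→31/50; 19/50+31/50→1. L = 127/50 ≈ 2.5400.
Efficiency = H/L = 2.4931/2.5400 = 98.2%.

98.2%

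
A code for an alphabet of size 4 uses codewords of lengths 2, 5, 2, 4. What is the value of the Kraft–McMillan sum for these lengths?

With common denominator 2^5 = 32: Σ 2^(−ℓᵢ) = 8/32 + 1/32 + 8/32 + 2/32 = 19/32 = 0.59375.

0.59375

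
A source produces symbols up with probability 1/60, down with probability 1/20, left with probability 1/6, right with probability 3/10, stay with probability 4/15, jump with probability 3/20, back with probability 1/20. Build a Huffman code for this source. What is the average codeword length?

2.45 bits/symbol

Repeatedly combine the two least-probable nodes; the expected code length is the sum of the merged weights.
merge 1/60 + 1/20 → 1/15
merge 1/20 + 1/15 → 7/60
merge 7/60 + 3/20 → 4/15
merge 1/6 + 4/15 → 13/30
merge 4/15 + 3/10 → 17/30
merge 13/30 + 17/30 → 1
L = 1/15 + 7/60 + 4/15 + 13/30 + 17/30 + 1 = 49/20 = 2.45 bits/symbol.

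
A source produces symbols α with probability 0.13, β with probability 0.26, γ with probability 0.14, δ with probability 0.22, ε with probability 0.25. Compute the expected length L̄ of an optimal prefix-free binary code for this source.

2.27 bits/symbol

Repeatedly combine the two least-probable nodes; the expected code length is the sum of the merged weights.
merge 13/100 + 7/50 → 27/100
merge 11/50 + 1/4 → 47/100
merge 13/50 + 27/100 → 53/100
merge 47/100 + 53/100 → 1
L = 27/100 + 47/100 + 53/100 + 1 = 227/100 = 2.27 bits/symbol.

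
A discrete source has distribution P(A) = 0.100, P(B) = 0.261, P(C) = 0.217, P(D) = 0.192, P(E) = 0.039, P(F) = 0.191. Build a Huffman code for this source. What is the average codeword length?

2.469 bits/symbol

Repeatedly combine the two least-probable nodes; the expected code length is the sum of the merged weights.
merge 39/1000 + 1/10 → 139/1000
merge 139/1000 + 191/1000 → 33/100
merge 24/125 + 217/1000 → 409/1000
merge 261/1000 + 33/100 → 591/1000
merge 409/1000 + 591/1000 → 1
L = 139/1000 + 33/100 + 409/1000 + 591/1000 + 1 = 2469/1000 = 2.469 bits/symbol.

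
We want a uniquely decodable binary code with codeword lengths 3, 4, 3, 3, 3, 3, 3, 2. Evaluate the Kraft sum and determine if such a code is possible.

1.0625; no

With common denominator 2^4 = 16: Σ 2^(−ℓᵢ) = 2/16 + 1/16 + 2/16 + 2/16 + 2/16 + 2/16 + 2/16 + 4/16 = 17/16 = 1.0625.
Kraft's inequality requires Σ ≤ 1; here Σ = 1.0625 > 1, so no such prefix code exists.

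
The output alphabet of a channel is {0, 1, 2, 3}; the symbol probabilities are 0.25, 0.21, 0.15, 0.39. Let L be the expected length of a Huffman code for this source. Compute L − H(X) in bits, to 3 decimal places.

0.057 bits

Entropy H = −Σ p log₂ p ≈ 1.9132 bits.
Huffman merges: 3/20+21/100→9/25; 1/4+9/25→61/100; 39/100+61/100→1. L = 197/100 ≈ 1.9700.
L − H = 1.9700 − 1.9132 = 0.057 bits.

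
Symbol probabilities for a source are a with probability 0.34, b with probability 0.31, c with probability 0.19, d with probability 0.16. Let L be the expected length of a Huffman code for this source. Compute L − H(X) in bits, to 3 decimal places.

0.069 bits

Entropy H = −Σ p log₂ p ≈ 1.9312 bits.
Huffman merges: 4/25+19/100→7/20; 31/100+17/50→13/20; 7/20+13/20→1. L = 2 ≈ 2.0000.
L − H = 2.0000 − 1.9312 = 0.069 bits.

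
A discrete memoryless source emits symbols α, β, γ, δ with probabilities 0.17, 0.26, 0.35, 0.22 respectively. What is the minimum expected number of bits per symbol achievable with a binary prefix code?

Repeatedly combine the two least-probable nodes; the expected code length is the sum of the merged weights.
merge 17/100 + 11/50 → 39/100
merge 13/50 + 7/20 → 61/100
merge 39/100 + 61/100 → 1
L = 39/100 + 61/100 + 1 = 2 bits/symbol.

2 bits/symbol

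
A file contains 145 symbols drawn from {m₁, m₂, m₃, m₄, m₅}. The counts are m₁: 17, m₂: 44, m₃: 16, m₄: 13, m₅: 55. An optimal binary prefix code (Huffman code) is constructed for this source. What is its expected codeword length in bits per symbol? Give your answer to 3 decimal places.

2.138 bits/symbol

Probabilities are the counts divided by 145.
Repeatedly combine the two least-probable nodes; the expected code length is the sum of the merged weights.
merge 13/145 + 16/145 → 1/5
merge 17/145 + 1/5 → 46/145
merge 44/145 + 46/145 → 18/29
merge 11/29 + 18/29 → 1
L = 1/5 + 46/145 + 18/29 + 1 = 62/29 ≈ 2.138 bits/symbol.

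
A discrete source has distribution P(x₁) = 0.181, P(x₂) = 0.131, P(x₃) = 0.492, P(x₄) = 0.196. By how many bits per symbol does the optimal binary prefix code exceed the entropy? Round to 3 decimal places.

0.025 bits

Entropy H = −Σ p log₂ p ≈ 1.7947 bits.
Huffman merges: 131/1000+181/1000→39/125; 49/250+39/125→127/250; 123/250+127/250→1. L = 91/50 ≈ 1.8200.
L − H = 1.8200 − 1.7947 = 0.025 bits.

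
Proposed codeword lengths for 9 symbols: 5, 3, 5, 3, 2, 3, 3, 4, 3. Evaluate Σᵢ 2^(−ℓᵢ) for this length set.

1

With common denominator 2^5 = 32: Σ 2^(−ℓᵢ) = 1/32 + 4/32 + 1/32 + 4/32 + 8/32 + 4/32 + 4/32 + 2/32 + 4/32 = 32/32 = 1.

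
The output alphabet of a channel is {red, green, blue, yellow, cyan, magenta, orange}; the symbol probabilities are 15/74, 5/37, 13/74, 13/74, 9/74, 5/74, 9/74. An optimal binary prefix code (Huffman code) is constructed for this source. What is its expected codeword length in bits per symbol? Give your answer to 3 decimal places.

2.797 bits/symbol

Repeatedly combine the two least-probable nodes; the expected code length is the sum of the merged weights.
merge 5/74 + 9/74 → 7/37
merge 9/74 + 5/37 → 19/74
merge 13/74 + 13/74 → 13/37
merge 7/37 + 15/74 → 29/74
merge 19/74 + 13/37 → 45/74
merge 29/74 + 45/74 → 1
L = 7/37 + 19/74 + 13/37 + 29/74 + 45/74 + 1 = 207/74 ≈ 2.797 bits/symbol.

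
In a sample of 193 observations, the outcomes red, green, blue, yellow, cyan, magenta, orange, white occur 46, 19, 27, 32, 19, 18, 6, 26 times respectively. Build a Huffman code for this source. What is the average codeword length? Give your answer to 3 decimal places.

2.886 bits/symbol

Probabilities are the counts divided by 193.
Repeatedly combine the two least-probable nodes; the expected code length is the sum of the merged weights.
merge 6/193 + 18/193 → 24/193
merge 19/193 + 19/193 → 38/193
merge 24/193 + 26/193 → 50/193
merge 27/193 + 32/193 → 59/193
merge 38/193 + 46/193 → 84/193
merge 50/193 + 59/193 → 109/193
merge 84/193 + 109/193 → 1
L = 24/193 + 38/193 + 50/193 + 59/193 + 84/193 + 109/193 + 1 = 557/193 ≈ 2.886 bits/symbol.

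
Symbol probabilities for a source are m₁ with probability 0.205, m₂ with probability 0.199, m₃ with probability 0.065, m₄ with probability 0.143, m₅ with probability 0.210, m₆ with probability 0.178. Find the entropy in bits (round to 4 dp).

2.5058 bits

H = −Σ pᵢ log₂ pᵢ.
−0.205·log₂(0.205) = 0.4687
−0.199·log₂(0.199) = 0.4635
−0.065·log₂(0.065) = 0.2563
−0.143·log₂(0.143) = 0.4012
−0.210·log₂(0.210) = 0.4728
−0.178·log₂(0.178) = 0.4432
Sum ≈ 2.5058 → 2.5058 bits.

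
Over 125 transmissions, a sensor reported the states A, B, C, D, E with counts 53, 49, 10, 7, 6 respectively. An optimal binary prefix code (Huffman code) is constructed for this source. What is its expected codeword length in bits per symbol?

Probabilities are the counts divided by 125.
Repeatedly combine the two least-probable nodes; the expected code length is the sum of the merged weights.
merge 6/125 + 7/125 → 13/125
merge 2/25 + 13/125 → 23/125
merge 23/125 + 49/125 → 72/125
merge 53/125 + 72/125 → 1
L = 13/125 + 23/125 + 72/125 + 1 = 233/125 = 1.864 bits/symbol.

1.864 bits/symbol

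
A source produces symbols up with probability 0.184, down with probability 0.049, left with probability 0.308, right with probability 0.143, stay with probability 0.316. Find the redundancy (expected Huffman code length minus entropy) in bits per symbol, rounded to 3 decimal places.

Entropy H = −Σ p log₂ p ≈ 2.1123 bits.
Huffman merges: 49/1000+143/1000→24/125; 23/125+24/125→47/125; 77/250+79/250→78/125; 47/125+78/125→1. L = 274/125 ≈ 2.1920.
L − H = 2.1920 − 2.1123 = 0.080 bits.

0.080 bits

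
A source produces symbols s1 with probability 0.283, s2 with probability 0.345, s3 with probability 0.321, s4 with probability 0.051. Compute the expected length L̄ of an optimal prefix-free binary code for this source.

1.989 bits/symbol

Repeatedly combine the two least-probable nodes; the expected code length is the sum of the merged weights.
merge 51/1000 + 283/1000 → 167/500
merge 321/1000 + 167/500 → 131/200
merge 69/200 + 131/200 → 1
L = 167/500 + 131/200 + 1 = 1989/1000 = 1.989 bits/symbol.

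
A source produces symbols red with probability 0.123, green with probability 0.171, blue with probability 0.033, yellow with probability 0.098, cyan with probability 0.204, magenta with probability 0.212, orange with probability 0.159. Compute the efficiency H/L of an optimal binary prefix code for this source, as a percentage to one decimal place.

Entropy H = −Σ p log₂ p ≈ 2.6625 bits.
Huffman merges: 33/1000+49/500→131/1000; 123/1000+131/1000→127/500; 159/1000+171/1000→33/100; 51/250+53/250→52/125; 127/500+33/100→73/125; 52/125+73/125→1. L = 543/200 ≈ 2.7150.
Efficiency = H/L = 2.6625/2.7150 = 98.1%.

98.1%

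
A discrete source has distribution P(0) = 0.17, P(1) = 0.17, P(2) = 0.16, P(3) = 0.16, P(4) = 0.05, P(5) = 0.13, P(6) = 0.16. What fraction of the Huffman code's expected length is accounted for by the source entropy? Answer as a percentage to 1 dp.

Entropy H = −Σ p log₂ p ≈ 2.7370 bits.
Huffman merges: 1/20+13/100→9/50; 4/25+4/25→8/25; 4/25+17/100→33/100; 17/100+9/50→7/20; 8/25+33/100→13/20; 7/20+13/20→1. L = 283/100 ≈ 2.8300.
Efficiency = H/L = 2.7370/2.8300 = 96.7%.

96.7%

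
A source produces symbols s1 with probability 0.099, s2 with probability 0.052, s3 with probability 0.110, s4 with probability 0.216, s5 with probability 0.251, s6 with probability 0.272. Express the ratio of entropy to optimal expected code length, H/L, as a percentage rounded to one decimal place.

Entropy H = −Σ p log₂ p ≈ 2.3914 bits.
Huffman merges: 13/250+99/1000→151/1000; 11/100+151/1000→261/1000; 27/125+251/1000→467/1000; 261/1000+34/125→533/1000; 467/1000+533/1000→1. L = 603/250 ≈ 2.4120.
Efficiency = H/L = 2.3914/2.4120 = 99.1%.

99.1%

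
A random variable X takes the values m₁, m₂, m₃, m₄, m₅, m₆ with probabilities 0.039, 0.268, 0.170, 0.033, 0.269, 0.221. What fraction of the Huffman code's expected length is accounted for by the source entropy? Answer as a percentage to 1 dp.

98.5%

Entropy H = −Σ p log₂ p ≈ 2.2795 bits.
Huffman merges: 33/1000+39/1000→9/125; 9/125+17/100→121/500; 221/1000+121/500→463/1000; 67/250+269/1000→537/1000; 463/1000+537/1000→1. L = 1157/500 ≈ 2.3140.
Efficiency = H/L = 2.2795/2.3140 = 98.5%.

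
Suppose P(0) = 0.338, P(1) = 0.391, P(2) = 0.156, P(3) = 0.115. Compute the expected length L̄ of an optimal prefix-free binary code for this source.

1.88 bits/symbol

Repeatedly combine the two least-probable nodes; the expected code length is the sum of the merged weights.
merge 23/200 + 39/250 → 271/1000
merge 271/1000 + 169/500 → 609/1000
merge 391/1000 + 609/1000 → 1
L = 271/1000 + 609/1000 + 1 = 47/25 = 1.88 bits/symbol.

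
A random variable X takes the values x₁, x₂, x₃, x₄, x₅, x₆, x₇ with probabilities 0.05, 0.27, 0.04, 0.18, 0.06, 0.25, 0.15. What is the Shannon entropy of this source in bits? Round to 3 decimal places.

2.511 bits

H = −Σ pᵢ log₂ pᵢ.
−0.05·log₂(0.05) = 0.2161
−0.27·log₂(0.27) = 0.5100
−0.04·log₂(0.04) = 0.1858
−0.18·log₂(0.18) = 0.4453
−0.06·log₂(0.06) = 0.2435
−0.25·log₂(0.25) = 0.5000
−0.15·log₂(0.15) = 0.4105
Sum ≈ 2.5113 → 2.511 bits.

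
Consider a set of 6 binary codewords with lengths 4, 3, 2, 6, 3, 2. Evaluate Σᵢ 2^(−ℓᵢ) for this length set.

0.828125

With common denominator 2^6 = 64: Σ 2^(−ℓᵢ) = 4/64 + 8/64 + 16/64 + 1/64 + 8/64 + 16/64 = 53/64 = 0.828125.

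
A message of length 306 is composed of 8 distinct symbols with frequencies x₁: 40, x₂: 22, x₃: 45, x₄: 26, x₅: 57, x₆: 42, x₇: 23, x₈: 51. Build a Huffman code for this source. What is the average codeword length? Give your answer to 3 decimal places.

2.961 bits/symbol

Probabilities are the counts divided by 306.
Repeatedly combine the two least-probable nodes; the expected code length is the sum of the merged weights.
merge 11/153 + 23/306 → 5/34
merge 13/153 + 20/153 → 11/51
merge 7/51 + 5/34 → 29/102
merge 5/34 + 1/6 → 16/51
merge 19/102 + 11/51 → 41/102
merge 29/102 + 16/51 → 61/102
merge 41/102 + 61/102 → 1
L = 5/34 + 11/51 + 29/102 + 16/51 + 41/102 + 61/102 + 1 = 151/51 ≈ 2.961 bits/symbol.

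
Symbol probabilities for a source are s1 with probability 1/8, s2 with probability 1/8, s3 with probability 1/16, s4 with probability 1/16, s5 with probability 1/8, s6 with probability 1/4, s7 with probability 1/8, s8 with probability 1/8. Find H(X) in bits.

Each probability is a power of 1/2, so log₂(1/p) is an integer.
H = Σ p·log₂(1/p) = 1/8·3 + 1/8·3 + 1/16·4 + 1/16·4 + 1/8·3 + 1/4·2 + 1/8·3 + 1/8·3 = 2.875 bits.

2.875 bits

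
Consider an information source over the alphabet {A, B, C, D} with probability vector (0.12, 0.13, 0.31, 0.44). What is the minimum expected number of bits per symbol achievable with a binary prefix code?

Repeatedly combine the two least-probable nodes; the expected code length is the sum of the merged weights.
merge 3/25 + 13/100 → 1/4
merge 1/4 + 31/100 → 14/25
merge 11/25 + 14/25 → 1
L = 1/4 + 14/25 + 1 = 181/100 = 1.81 bits/symbol.

1.81 bits/symbol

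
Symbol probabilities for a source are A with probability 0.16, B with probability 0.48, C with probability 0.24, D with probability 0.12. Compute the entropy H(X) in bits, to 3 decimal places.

1.792 bits

H = −Σ pᵢ log₂ pᵢ.
−0.16·log₂(0.16) = 0.4230
−0.48·log₂(0.48) = 0.5083
−0.24·log₂(0.24) = 0.4941
−0.12·log₂(0.12) = 0.3671
Sum ≈ 1.7925 → 1.792 bits.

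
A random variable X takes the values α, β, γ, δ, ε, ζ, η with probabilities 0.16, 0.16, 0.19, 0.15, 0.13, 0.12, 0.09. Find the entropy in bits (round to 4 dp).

H = −Σ pᵢ log₂ pᵢ.
−0.16·log₂(0.16) = 0.4230
−0.16·log₂(0.16) = 0.4230
−0.19·log₂(0.19) = 0.4552
−0.15·log₂(0.15) = 0.4105
−0.13·log₂(0.13) = 0.3826
−0.12·log₂(0.12) = 0.3671
−0.09·log₂(0.09) = 0.3127
Sum ≈ 2.7742 → 2.7742 bits.

2.7742 bits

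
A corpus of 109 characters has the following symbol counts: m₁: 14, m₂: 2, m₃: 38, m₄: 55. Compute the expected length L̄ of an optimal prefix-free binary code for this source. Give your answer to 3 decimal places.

Probabilities are the counts divided by 109.
Repeatedly combine the two least-probable nodes; the expected code length is the sum of the merged weights.
merge 2/109 + 14/109 → 16/109
merge 16/109 + 38/109 → 54/109
merge 54/109 + 55/109 → 1
L = 16/109 + 54/109 + 1 = 179/109 ≈ 1.642 bits/symbol.

1.642 bits/symbol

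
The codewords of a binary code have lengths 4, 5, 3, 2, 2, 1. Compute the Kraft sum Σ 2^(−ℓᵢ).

With common denominator 2^5 = 32: Σ 2^(−ℓᵢ) = 2/32 + 1/32 + 4/32 + 8/32 + 8/32 + 16/32 = 39/32 = 1.21875.

1.21875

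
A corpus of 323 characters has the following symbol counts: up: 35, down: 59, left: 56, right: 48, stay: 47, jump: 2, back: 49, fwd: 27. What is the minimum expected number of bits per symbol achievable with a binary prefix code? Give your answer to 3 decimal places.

2.907 bits/symbol

Probabilities are the counts divided by 323.
Repeatedly combine the two least-probable nodes; the expected code length is the sum of the merged weights.
merge 2/323 + 27/323 → 29/323
merge 29/323 + 35/323 → 64/323
merge 47/323 + 48/323 → 5/17
merge 49/323 + 56/323 → 105/323
merge 59/323 + 64/323 → 123/323
merge 5/17 + 105/323 → 200/323
merge 123/323 + 200/323 → 1
L = 29/323 + 64/323 + 5/17 + 105/323 + 123/323 + 200/323 + 1 = 939/323 ≈ 2.907 bits/symbol.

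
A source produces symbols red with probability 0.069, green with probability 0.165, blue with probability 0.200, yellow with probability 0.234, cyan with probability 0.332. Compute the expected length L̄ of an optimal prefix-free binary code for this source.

Repeatedly combine the two least-probable nodes; the expected code length is the sum of the merged weights.
merge 69/1000 + 33/200 → 117/500
merge 1/5 + 117/500 → 217/500
merge 117/500 + 83/250 → 283/500
merge 217/500 + 283/500 → 1
L = 117/500 + 217/500 + 283/500 + 1 = 1117/500 = 2.234 bits/symbol.

2.234 bits/symbol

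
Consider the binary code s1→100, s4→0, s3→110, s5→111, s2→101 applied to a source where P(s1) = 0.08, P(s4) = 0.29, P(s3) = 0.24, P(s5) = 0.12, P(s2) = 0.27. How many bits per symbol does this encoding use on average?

L̄ = Σ pᵢ·ℓᵢ = 0.08·3 + 0.29·1 + 0.24·3 + 0.12·3 + 0.27·3 = 2.42 bits/symbol.

2.42 bits/symbol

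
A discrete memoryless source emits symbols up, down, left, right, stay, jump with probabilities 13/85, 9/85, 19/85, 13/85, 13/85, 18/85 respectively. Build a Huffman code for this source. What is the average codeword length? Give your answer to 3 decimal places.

Repeatedly combine the two least-probable nodes; the expected code length is the sum of the merged weights.
merge 9/85 + 13/85 → 22/85
merge 13/85 + 13/85 → 26/85
merge 18/85 + 19/85 → 37/85
merge 22/85 + 26/85 → 48/85
merge 37/85 + 48/85 → 1
L = 22/85 + 26/85 + 37/85 + 48/85 + 1 = 218/85 ≈ 2.565 bits/symbol.

2.565 bits/symbol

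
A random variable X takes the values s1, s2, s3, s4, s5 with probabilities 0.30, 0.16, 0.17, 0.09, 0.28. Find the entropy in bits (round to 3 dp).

2.206 bits

H = −Σ pᵢ log₂ pᵢ.
−0.30·log₂(0.30) = 0.5211
−0.16·log₂(0.16) = 0.4230
−0.17·log₂(0.17) = 0.4346
−0.09·log₂(0.09) = 0.3127
−0.28·log₂(0.28) = 0.5142
Sum ≈ 2.2056 → 2.206 bits.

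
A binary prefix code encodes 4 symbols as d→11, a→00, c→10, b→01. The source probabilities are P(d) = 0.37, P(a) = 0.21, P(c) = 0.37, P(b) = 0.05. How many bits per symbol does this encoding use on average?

L̄ = Σ pᵢ·ℓᵢ = 0.37·2 + 0.21·2 + 0.37·2 + 0.05·2 = 2 bits/symbol.

2 bits/symbol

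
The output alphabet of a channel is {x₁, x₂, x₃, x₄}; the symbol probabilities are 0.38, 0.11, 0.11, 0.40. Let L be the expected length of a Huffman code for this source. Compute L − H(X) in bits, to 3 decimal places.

Entropy H = −Σ p log₂ p ≈ 1.7598 bits.
Huffman merges: 11/100+11/100→11/50; 11/50+19/50→3/5; 2/5+3/5→1. L = 91/50 ≈ 1.8200.
L − H = 1.8200 − 1.7598 = 0.060 bits.

0.060 bits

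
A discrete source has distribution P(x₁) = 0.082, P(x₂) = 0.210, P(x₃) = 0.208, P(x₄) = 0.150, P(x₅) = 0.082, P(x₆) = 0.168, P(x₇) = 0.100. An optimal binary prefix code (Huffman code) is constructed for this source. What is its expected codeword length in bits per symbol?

2.746 bits/symbol

Repeatedly combine the two least-probable nodes; the expected code length is the sum of the merged weights.
merge 41/500 + 41/500 → 41/250
merge 1/10 + 3/20 → 1/4
merge 41/250 + 21/125 → 83/250
merge 26/125 + 21/100 → 209/500
merge 1/4 + 83/250 → 291/500
merge 209/500 + 291/500 → 1
L = 41/250 + 1/4 + 83/250 + 209/500 + 291/500 + 1 = 1373/500 = 2.746 bits/symbol.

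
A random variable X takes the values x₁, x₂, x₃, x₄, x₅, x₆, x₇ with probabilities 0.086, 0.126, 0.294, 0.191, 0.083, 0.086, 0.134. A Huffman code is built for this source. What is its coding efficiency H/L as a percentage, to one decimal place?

98.6%

Entropy H = −Σ p log₂ p ≈ 2.6474 bits.
Huffman merges: 83/1000+43/500→169/1000; 43/500+63/500→53/250; 67/500+169/1000→303/1000; 191/1000+53/250→403/1000; 147/500+303/1000→597/1000; 403/1000+597/1000→1. L = 671/250 ≈ 2.6840.
Efficiency = H/L = 2.6474/2.6840 = 98.6%.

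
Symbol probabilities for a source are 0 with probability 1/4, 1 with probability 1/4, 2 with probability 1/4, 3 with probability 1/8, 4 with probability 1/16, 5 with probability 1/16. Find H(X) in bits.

Each probability is a power of 1/2, so log₂(1/p) is an integer.
H = Σ p·log₂(1/p) = 1/4·2 + 1/4·2 + 1/4·2 + 1/8·3 + 1/16·4 + 1/16·4 = 2.375 bits.

2.375 bits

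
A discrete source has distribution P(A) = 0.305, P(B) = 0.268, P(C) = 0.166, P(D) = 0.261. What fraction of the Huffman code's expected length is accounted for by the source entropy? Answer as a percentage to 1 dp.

98.4%

Entropy H = −Σ p log₂ p ≈ 1.9675 bits.
Huffman merges: 83/500+261/1000→427/1000; 67/250+61/200→573/1000; 427/1000+573/1000→1. L = 2 ≈ 2.0000.
Efficiency = H/L = 1.9675/2.0000 = 98.4%.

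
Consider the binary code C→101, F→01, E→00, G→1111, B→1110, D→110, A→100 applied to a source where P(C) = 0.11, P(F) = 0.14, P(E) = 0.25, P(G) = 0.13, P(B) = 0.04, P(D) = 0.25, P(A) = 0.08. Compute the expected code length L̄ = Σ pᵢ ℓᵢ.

L̄ = Σ pᵢ·ℓᵢ = 0.11·3 + 0.14·2 + 0.25·2 + 0.13·4 + 0.04·4 + 0.25·3 + 0.08·3 = 2.78 bits/symbol.

2.78 bits/symbol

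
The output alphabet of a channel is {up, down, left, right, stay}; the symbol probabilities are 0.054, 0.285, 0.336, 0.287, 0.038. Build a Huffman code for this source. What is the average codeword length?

2.092 bits/symbol

Repeatedly combine the two least-probable nodes; the expected code length is the sum of the merged weights.
merge 19/500 + 27/500 → 23/250
merge 23/250 + 57/200 → 377/1000
merge 287/1000 + 42/125 → 623/1000
merge 377/1000 + 623/1000 → 1
L = 23/250 + 377/1000 + 623/1000 + 1 = 523/250 = 2.092 bits/symbol.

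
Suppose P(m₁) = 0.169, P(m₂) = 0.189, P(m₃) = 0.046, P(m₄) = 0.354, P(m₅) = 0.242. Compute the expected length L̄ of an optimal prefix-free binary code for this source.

2.215 bits/symbol

Repeatedly combine the two least-probable nodes; the expected code length is the sum of the merged weights.
merge 23/500 + 169/1000 → 43/200
merge 189/1000 + 43/200 → 101/250
merge 121/500 + 177/500 → 149/250
merge 101/250 + 149/250 → 1
L = 43/200 + 101/250 + 149/250 + 1 = 443/200 = 2.215 bits/symbol.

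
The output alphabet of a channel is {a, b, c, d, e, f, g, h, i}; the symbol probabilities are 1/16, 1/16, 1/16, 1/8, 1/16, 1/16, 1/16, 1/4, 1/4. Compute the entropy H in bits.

2.875 bits

Each probability is a power of 1/2, so log₂(1/p) is an integer.
H = Σ p·log₂(1/p) = 1/16·4 + 1/16·4 + 1/16·4 + 1/8·3 + 1/16·4 + 1/16·4 + 1/16·4 + 1/4·2 + 1/4·2 = 2.875 bits.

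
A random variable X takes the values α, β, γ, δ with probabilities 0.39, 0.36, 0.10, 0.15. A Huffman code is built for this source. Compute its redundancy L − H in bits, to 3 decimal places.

0.057 bits

Entropy H = −Σ p log₂ p ≈ 1.8031 bits.
Huffman merges: 1/10+3/20→1/4; 1/4+9/25→61/100; 39/100+61/100→1. L = 93/50 ≈ 1.8600.
L − H = 1.8600 − 1.8031 = 0.057 bits.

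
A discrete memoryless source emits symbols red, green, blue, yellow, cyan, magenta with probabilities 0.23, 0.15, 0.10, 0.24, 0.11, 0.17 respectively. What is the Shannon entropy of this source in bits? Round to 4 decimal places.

2.5094 bits

H = −Σ pᵢ log₂ pᵢ.
−0.23·log₂(0.23) = 0.4877
−0.15·log₂(0.15) = 0.4105
−0.10·log₂(0.10) = 0.3322
−0.24·log₂(0.24) = 0.4941
−0.11·log₂(0.11) = 0.3503
−0.17·log₂(0.17) = 0.4346
Sum ≈ 2.5094 → 2.5094 bits.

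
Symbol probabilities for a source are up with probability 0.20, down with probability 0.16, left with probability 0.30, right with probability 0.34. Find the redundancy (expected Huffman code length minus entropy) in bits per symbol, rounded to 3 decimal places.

0.062 bits

Entropy H = −Σ p log₂ p ≈ 1.9377 bits.
Huffman merges: 4/25+1/5→9/25; 3/10+17/50→16/25; 9/25+16/25→1. L = 2 ≈ 2.0000.
L − H = 2.0000 − 1.9377 = 0.062 bits.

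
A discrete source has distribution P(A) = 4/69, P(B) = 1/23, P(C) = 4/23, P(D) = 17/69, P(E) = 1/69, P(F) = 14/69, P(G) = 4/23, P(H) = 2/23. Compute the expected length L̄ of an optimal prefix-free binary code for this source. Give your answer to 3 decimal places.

2.725 bits/symbol

Repeatedly combine the two least-probable nodes; the expected code length is the sum of the merged weights.
merge 1/69 + 1/23 → 4/69
merge 4/69 + 4/69 → 8/69
merge 2/23 + 8/69 → 14/69
merge 4/23 + 4/23 → 8/23
merge 14/69 + 14/69 → 28/69
merge 17/69 + 8/23 → 41/69
merge 28/69 + 41/69 → 1
L = 4/69 + 8/69 + 14/69 + 8/23 + 28/69 + 41/69 + 1 = 188/69 ≈ 2.725 bits/symbol.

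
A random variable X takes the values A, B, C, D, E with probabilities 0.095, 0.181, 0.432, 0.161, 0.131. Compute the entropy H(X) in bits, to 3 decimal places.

H = −Σ pᵢ log₂ pᵢ.
−0.095·log₂(0.095) = 0.3226
−0.181·log₂(0.181) = 0.4463
−0.432·log₂(0.432) = 0.5231
−0.161·log₂(0.161) = 0.4242
−0.131·log₂(0.131) = 0.3841
Sum ≈ 2.1004 → 2.100 bits.

2.100 bits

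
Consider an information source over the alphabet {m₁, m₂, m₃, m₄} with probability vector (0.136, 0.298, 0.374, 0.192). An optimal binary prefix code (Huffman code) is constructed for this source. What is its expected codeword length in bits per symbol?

Repeatedly combine the two least-probable nodes; the expected code length is the sum of the merged weights.
merge 17/125 + 24/125 → 41/125
merge 149/500 + 41/125 → 313/500
merge 187/500 + 313/500 → 1
L = 41/125 + 313/500 + 1 = 977/500 = 1.954 bits/symbol.

1.954 bits/symbol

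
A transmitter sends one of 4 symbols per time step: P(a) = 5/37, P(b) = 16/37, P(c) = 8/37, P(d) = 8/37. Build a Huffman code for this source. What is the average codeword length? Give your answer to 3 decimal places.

Repeatedly combine the two least-probable nodes; the expected code length is the sum of the merged weights.
merge 5/37 + 8/37 → 13/37
merge 8/37 + 13/37 → 21/37
merge 16/37 + 21/37 → 1
L = 13/37 + 21/37 + 1 = 71/37 ≈ 1.919 bits/symbol.

1.919 bits/symbol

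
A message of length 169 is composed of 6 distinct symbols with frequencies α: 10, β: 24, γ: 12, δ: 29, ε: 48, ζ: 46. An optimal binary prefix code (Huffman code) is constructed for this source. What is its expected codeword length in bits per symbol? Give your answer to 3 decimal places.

2.402 bits/symbol

Probabilities are the counts divided by 169.
Repeatedly combine the two least-probable nodes; the expected code length is the sum of the merged weights.
merge 10/169 + 12/169 → 22/169
merge 22/169 + 24/169 → 46/169
merge 29/169 + 46/169 → 75/169
merge 46/169 + 48/169 → 94/169
merge 75/169 + 94/169 → 1
L = 22/169 + 46/169 + 75/169 + 94/169 + 1 = 406/169 ≈ 2.402 bits/symbol.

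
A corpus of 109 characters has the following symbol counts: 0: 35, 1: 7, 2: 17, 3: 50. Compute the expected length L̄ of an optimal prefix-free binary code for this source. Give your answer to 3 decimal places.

Probabilities are the counts divided by 109.
Repeatedly combine the two least-probable nodes; the expected code length is the sum of the merged weights.
merge 7/109 + 17/109 → 24/109
merge 24/109 + 35/109 → 59/109
merge 50/109 + 59/109 → 1
L = 24/109 + 59/109 + 1 = 192/109 ≈ 1.761 bits/symbol.

1.761 bits/symbol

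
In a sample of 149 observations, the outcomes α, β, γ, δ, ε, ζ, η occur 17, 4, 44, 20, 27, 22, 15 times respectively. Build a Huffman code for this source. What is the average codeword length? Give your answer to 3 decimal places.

Probabilities are the counts divided by 149.
Repeatedly combine the two least-probable nodes; the expected code length is the sum of the merged weights.
merge 4/149 + 15/149 → 19/149
merge 17/149 + 19/149 → 36/149
merge 20/149 + 22/149 → 42/149
merge 27/149 + 36/149 → 63/149
merge 42/149 + 44/149 → 86/149
merge 63/149 + 86/149 → 1
L = 19/149 + 36/149 + 42/149 + 63/149 + 86/149 + 1 = 395/149 ≈ 2.651 bits/symbol.

2.651 bits/symbol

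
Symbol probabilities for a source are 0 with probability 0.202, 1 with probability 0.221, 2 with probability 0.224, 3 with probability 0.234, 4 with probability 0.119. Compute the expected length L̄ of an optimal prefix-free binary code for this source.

Repeatedly combine the two least-probable nodes; the expected code length is the sum of the merged weights.
merge 119/1000 + 101/500 → 321/1000
merge 221/1000 + 28/125 → 89/200
merge 117/500 + 321/1000 → 111/200
merge 89/200 + 111/200 → 1
L = 321/1000 + 89/200 + 111/200 + 1 = 2321/1000 = 2.321 bits/symbol.

2.321 bits/symbol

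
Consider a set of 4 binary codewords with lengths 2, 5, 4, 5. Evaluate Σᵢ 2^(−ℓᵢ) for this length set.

0.375

With common denominator 2^5 = 32: Σ 2^(−ℓᵢ) = 8/32 + 1/32 + 2/32 + 1/32 = 12/32 = 0.375.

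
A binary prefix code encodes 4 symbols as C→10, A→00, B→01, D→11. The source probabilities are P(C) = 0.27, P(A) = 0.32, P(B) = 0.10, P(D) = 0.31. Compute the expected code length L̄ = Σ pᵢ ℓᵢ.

2 bits/symbol

L̄ = Σ pᵢ·ℓᵢ = 0.27·2 + 0.32·2 + 0.10·2 + 0.31·2 = 2 bits/symbol.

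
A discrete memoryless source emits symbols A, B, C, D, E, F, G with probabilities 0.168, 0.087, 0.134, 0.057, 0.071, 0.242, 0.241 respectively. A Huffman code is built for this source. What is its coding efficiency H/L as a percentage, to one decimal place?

Entropy H = −Σ p log₂ p ≈ 2.6240 bits.
Huffman merges: 57/1000+71/1000→16/125; 87/1000+16/125→43/200; 67/500+21/125→151/500; 43/200+241/1000→57/125; 121/500+151/500→68/125; 57/125+68/125→1. L = 529/200 ≈ 2.6450.
Efficiency = H/L = 2.6240/2.6450 = 99.2%.

99.2%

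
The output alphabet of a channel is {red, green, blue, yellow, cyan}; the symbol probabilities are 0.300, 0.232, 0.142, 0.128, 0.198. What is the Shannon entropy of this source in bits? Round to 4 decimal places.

2.2522 bits

H = −Σ pᵢ log₂ pᵢ.
−0.300·log₂(0.300) = 0.5211
−0.232·log₂(0.232) = 0.4890
−0.142·log₂(0.142) = 0.3999
−0.128·log₂(0.128) = 0.3796
−0.198·log₂(0.198) = 0.4626
Sum ≈ 2.2522 → 2.2522 bits.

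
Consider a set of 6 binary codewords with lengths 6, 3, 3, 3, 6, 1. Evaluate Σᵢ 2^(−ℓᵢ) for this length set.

With common denominator 2^6 = 64: Σ 2^(−ℓᵢ) = 1/64 + 8/64 + 8/64 + 8/64 + 1/64 + 32/64 = 58/64 = 0.90625.

0.90625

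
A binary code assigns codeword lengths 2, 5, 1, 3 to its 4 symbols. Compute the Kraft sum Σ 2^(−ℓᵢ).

With common denominator 2^5 = 32: Σ 2^(−ℓᵢ) = 8/32 + 1/32 + 16/32 + 4/32 = 29/32 = 0.90625.

0.90625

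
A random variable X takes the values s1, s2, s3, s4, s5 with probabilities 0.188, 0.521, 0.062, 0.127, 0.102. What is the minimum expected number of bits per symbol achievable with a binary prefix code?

Repeatedly combine the two least-probable nodes; the expected code length is the sum of the merged weights.
merge 31/500 + 51/500 → 41/250
merge 127/1000 + 41/250 → 291/1000
merge 47/250 + 291/1000 → 479/1000
merge 479/1000 + 521/1000 → 1
L = 41/250 + 291/1000 + 479/1000 + 1 = 967/500 = 1.934 bits/symbol.

1.934 bits/symbol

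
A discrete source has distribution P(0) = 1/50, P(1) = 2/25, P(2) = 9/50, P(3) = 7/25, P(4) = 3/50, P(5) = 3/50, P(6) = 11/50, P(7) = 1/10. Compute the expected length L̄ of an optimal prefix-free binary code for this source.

2.72 bits/symbol

Repeatedly combine the two least-probable nodes; the expected code length is the sum of the merged weights.
merge 1/50 + 3/50 → 2/25
merge 3/50 + 2/25 → 7/50
merge 2/25 + 1/10 → 9/50
merge 7/50 + 9/50 → 8/25
merge 9/50 + 11/50 → 2/5
merge 7/25 + 8/25 → 3/5
merge 2/5 + 3/5 → 1
L = 2/25 + 7/50 + 9/50 + 8/25 + 2/5 + 3/5 + 1 = 68/25 = 2.72 bits/symbol.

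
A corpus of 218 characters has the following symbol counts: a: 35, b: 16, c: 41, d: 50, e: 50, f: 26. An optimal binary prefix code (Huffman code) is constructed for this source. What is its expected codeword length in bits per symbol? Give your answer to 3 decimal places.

2.541 bits/symbol

Probabilities are the counts divided by 218.
Repeatedly combine the two least-probable nodes; the expected code length is the sum of the merged weights.
merge 8/109 + 13/109 → 21/109
merge 35/218 + 41/218 → 38/109
merge 21/109 + 25/109 → 46/109
merge 25/109 + 38/109 → 63/109
merge 46/109 + 63/109 → 1
L = 21/109 + 38/109 + 46/109 + 63/109 + 1 = 277/109 ≈ 2.541 bits/symbol.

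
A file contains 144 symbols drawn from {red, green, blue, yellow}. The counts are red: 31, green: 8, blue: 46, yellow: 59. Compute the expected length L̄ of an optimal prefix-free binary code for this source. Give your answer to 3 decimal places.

1.861 bits/symbol

Probabilities are the counts divided by 144.
Repeatedly combine the two least-probable nodes; the expected code length is the sum of the merged weights.
merge 1/18 + 31/144 → 13/48
merge 13/48 + 23/72 → 85/144
merge 59/144 + 85/144 → 1
L = 13/48 + 85/144 + 1 = 67/36 ≈ 1.861 bits/symbol.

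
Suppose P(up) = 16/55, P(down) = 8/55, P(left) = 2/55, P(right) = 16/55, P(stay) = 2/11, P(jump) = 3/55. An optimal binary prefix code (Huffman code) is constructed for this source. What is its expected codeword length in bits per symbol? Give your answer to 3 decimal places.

2.327 bits/symbol

Repeatedly combine the two least-probable nodes; the expected code length is the sum of the merged weights.
merge 2/55 + 3/55 → 1/11
merge 1/11 + 8/55 → 13/55
merge 2/11 + 13/55 → 23/55
merge 16/55 + 16/55 → 32/55
merge 23/55 + 32/55 → 1
L = 1/11 + 13/55 + 23/55 + 32/55 + 1 = 128/55 ≈ 2.327 bits/symbol.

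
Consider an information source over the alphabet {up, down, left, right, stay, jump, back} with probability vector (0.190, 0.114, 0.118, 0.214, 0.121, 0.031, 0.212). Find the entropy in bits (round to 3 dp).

H = −Σ pᵢ log₂ pᵢ.
−0.190·log₂(0.190) = 0.4552
−0.114·log₂(0.114) = 0.3571
−0.118·log₂(0.118) = 0.3638
−0.214·log₂(0.214) = 0.4760
−0.121·log₂(0.121) = 0.3687
−0.031·log₂(0.031) = 0.1554
−0.212·log₂(0.212) = 0.4744
Sum ≈ 2.6507 → 2.651 bits.

2.651 bits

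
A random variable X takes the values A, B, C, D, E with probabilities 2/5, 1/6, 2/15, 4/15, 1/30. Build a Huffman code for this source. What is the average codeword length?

Repeatedly combine the two least-probable nodes; the expected code length is the sum of the merged weights.
merge 1/30 + 2/15 → 1/6
merge 1/6 + 1/6 → 1/3
merge 4/15 + 1/3 → 3/5
merge 2/5 + 3/5 → 1
L = 1/6 + 1/3 + 3/5 + 1 = 21/10 = 2.1 bits/symbol.

2.1 bits/symbol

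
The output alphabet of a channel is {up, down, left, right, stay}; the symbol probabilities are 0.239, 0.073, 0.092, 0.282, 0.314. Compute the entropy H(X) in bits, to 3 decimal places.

H = −Σ pᵢ log₂ pᵢ.
−0.239·log₂(0.239) = 0.4935
−0.073·log₂(0.073) = 0.2756
−0.092·log₂(0.092) = 0.3167
−0.282·log₂(0.282) = 0.5150
−0.314·log₂(0.314) = 0.5247
Sum ≈ 2.1256 → 2.126 bits.

2.126 bits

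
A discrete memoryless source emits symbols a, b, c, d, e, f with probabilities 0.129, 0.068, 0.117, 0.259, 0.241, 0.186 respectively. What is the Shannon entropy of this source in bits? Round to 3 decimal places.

H = −Σ pᵢ log₂ pᵢ.
−0.129·log₂(0.129) = 0.3811
−0.068·log₂(0.068) = 0.2637
−0.117·log₂(0.117) = 0.3622
−0.259·log₂(0.259) = 0.5048
−0.241·log₂(0.241) = 0.4947
−0.186·log₂(0.186) = 0.4514
Sum ≈ 2.4579 → 2.458 bits.

2.458 bits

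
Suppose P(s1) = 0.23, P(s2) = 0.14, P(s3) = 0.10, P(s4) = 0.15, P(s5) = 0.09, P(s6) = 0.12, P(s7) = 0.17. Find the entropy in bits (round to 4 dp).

2.7418 bits

H = −Σ pᵢ log₂ pᵢ.
−0.23·log₂(0.23) = 0.4877
−0.14·log₂(0.14) = 0.3971
−0.10·log₂(0.10) = 0.3322
−0.15·log₂(0.15) = 0.4105
−0.09·log₂(0.09) = 0.3127
−0.12·log₂(0.12) = 0.3671
−0.17·log₂(0.17) = 0.4346
Sum ≈ 2.7418 → 2.7418 bits.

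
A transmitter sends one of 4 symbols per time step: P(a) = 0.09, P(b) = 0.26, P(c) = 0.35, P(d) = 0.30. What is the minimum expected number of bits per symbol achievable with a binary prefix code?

Repeatedly combine the two least-probable nodes; the expected code length is the sum of the merged weights.
merge 9/100 + 13/50 → 7/20
merge 3/10 + 7/20 → 13/20
merge 7/20 + 13/20 → 1
L = 7/20 + 13/20 + 1 = 2 bits/symbol.

2 bits/symbol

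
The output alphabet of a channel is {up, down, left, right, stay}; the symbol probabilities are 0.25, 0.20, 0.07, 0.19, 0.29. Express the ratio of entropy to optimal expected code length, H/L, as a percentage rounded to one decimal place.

Entropy H = −Σ p log₂ p ≈ 2.2061 bits.
Huffman merges: 7/100+19/100→13/50; 1/5+1/4→9/20; 13/50+29/100→11/20; 9/20+11/20→1. L = 113/50 ≈ 2.2600.
Efficiency = H/L = 2.2061/2.2600 = 97.6%.

97.6%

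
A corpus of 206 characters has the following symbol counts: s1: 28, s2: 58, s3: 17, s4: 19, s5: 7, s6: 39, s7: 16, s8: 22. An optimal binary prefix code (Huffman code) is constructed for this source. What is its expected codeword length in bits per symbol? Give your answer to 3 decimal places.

2.816 bits/symbol

Probabilities are the counts divided by 206.
Repeatedly combine the two least-probable nodes; the expected code length is the sum of the merged weights.
merge 7/206 + 8/103 → 23/206
merge 17/206 + 19/206 → 18/103
merge 11/103 + 23/206 → 45/206
merge 14/103 + 18/103 → 32/103
merge 39/206 + 45/206 → 42/103
merge 29/103 + 32/103 → 61/103
merge 42/103 + 61/103 → 1
L = 23/206 + 18/103 + 45/206 + 32/103 + 42/103 + 61/103 + 1 = 290/103 ≈ 2.816 bits/symbol.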